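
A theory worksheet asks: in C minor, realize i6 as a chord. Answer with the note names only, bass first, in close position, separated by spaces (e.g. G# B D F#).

Eb G C

In C minor, the tonic is C, and the diatonic chord built there is a minor triad.
That chord is spelled C-Eb-G.
With the 6 figure the chord is in first inversion; from the bass Eb upward in close position it reads Eb-G-C.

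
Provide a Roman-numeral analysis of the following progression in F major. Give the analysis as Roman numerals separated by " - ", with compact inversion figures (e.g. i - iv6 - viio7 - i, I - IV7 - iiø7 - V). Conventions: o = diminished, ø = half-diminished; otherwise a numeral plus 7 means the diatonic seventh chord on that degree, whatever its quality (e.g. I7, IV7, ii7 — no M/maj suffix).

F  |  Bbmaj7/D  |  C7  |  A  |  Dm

F: major triad on F = scale degree 1 → I.
Bbmaj7/D: root Bb is the subdominant; major seventh chord there is IV65.
C7: dominant seventh chord on C = scale degree 5 → V7.
A is the secondary dominant of vi (major triad on A): V/vi.
Dm has root D, degree 6 in F major, so vi.

I - IV65 - V7 - V/vi - vi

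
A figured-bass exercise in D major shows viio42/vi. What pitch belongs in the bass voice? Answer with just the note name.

G

The applied chord viio42/vi is rooted on A#: A#-C#-E-G.
The figure 42 means third inversion — the seventh is in the bass.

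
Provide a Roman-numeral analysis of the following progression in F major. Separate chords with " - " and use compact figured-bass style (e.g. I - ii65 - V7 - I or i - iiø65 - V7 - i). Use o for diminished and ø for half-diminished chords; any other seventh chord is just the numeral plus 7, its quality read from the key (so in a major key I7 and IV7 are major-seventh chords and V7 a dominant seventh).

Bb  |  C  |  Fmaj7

IV - V - I7

Bb: root Bb is the subdominant; major triad there is IV.
C has root C, degree 5 in F major, so V.
Fmaj7: major seventh chord on F = scale degree 1 → I7.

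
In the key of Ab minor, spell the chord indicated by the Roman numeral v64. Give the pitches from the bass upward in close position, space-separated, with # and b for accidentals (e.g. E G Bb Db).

Bb Eb Gb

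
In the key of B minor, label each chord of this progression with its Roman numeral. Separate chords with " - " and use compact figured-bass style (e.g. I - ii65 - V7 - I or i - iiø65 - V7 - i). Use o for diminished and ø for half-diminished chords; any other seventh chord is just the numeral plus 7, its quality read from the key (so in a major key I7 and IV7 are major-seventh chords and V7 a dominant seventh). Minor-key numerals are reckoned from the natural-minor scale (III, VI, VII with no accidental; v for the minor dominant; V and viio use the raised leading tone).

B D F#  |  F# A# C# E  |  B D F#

B-D-F#: root B is the tonic; minor triad there is i.
F#-A#-C#-E has root F#, degree 5 in B minor, so V7.
B-D-F#: minor triad on B = scale degree 1 → i.

i - V7 - i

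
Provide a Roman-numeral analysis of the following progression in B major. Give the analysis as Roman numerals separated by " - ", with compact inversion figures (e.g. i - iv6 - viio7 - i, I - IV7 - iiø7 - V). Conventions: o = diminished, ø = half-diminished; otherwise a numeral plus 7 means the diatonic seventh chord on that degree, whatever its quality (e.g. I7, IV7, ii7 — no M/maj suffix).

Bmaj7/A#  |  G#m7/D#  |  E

Bmaj7/A# has root B, degree 1 in B major, so I42.
G#m7/D# has root G#, degree 6 in B major, so vi43.
E: root E is the subdominant; major triad there is IV.

I42 - vi43 - IV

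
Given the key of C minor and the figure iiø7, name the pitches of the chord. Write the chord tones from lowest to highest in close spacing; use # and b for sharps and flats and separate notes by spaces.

In C minor, the second degree is D, and the diatonic chord built there is a half-diminished seventh chord.
Stacking thirds from D gives D-F-Ab-C.

D F Ab C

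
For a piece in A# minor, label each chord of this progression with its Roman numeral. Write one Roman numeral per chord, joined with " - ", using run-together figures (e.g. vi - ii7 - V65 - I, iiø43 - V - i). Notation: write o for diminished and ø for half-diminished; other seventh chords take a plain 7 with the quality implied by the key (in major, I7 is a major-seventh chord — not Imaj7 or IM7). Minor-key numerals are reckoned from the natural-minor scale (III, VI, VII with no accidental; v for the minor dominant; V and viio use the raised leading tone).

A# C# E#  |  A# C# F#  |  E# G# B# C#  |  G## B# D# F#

A#-C#-E# has root A#, degree 1 in A# minor, so i.
A#-C#-F# has root F#, degree 6 in A# minor, so VI6.
E#-G#-B#-C# has root C#, degree 3 in A# minor, so III65.
G##-B#-D#-F# has root G##, degree 7 in A# minor, so viio7.

i - VI6 - III65 - viio7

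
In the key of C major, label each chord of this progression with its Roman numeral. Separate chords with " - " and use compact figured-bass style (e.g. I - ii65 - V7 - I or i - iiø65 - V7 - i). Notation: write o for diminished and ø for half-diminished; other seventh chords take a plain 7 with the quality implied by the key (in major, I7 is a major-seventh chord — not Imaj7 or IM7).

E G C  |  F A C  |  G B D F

E-G-C: root C is the tonic; major triad there is I6.
F-A-C: root F is the subdominant; major triad there is IV.
G-B-D-F: dominant seventh chord on G = scale degree 5 → V7.

I6 - IV - V7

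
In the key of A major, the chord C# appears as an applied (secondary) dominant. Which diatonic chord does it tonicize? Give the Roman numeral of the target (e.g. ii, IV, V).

The chord is a major triad on C#.
A dominant resolves down a perfect fifth: C# → F#. In A major, F# is scale degree 6, i.e. vi.

vi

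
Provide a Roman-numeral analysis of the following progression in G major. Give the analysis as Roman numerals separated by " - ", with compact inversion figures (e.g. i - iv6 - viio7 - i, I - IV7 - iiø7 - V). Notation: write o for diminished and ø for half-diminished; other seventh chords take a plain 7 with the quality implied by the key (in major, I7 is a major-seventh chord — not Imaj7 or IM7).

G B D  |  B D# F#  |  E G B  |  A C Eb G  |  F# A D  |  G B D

I - V/vi - vi - iiø7 - V6 - I

G-B-D: major triad on G = scale degree 1 → I.
B-D#-F#: a major triad on B, the applied dominant of vi → V/vi.
E-G-B: minor triad on E = scale degree 6 → vi.
A-C-Eb-G: A with this quality isn't in the key; it's iiø7, borrowed from the parallel minor.
F#-A-D has root D, degree 5 in G major, so V6.
G-B-D has root G, degree 1 in G major, so I.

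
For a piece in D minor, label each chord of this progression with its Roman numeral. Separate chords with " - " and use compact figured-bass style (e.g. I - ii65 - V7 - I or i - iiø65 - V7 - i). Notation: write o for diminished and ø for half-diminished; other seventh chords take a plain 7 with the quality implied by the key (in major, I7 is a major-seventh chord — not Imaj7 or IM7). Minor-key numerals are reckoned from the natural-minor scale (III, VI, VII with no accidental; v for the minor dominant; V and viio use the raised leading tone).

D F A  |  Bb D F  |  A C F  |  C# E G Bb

i - VI - III6 - viio7

D-F-A: minor triad on D = scale degree 1 → i.
Bb-D-F: root Bb is the submediant; major triad there is VI.
A-C-F: major triad on F = scale degree 3 → III6.
C#-E-G-Bb: fully diminished seventh chord on C# = scale degree 7 → viio7.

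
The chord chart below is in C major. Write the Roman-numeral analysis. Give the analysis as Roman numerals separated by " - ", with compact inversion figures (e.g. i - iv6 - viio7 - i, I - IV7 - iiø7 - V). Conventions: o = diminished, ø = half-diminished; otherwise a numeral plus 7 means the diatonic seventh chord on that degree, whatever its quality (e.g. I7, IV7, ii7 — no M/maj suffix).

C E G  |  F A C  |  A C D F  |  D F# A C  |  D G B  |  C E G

C-E-G: major triad on C = scale degree 1 → I.
F-A-C: major triad on F = scale degree 4 → IV.
A-C-D-F: root D is the supertonic; minor seventh chord there is ii43.
D-F#-A-C: chromatic; D is V of V, so V7/V.
D-G-B: root G is the dominant; major triad there is V64.
C-E-G: major triad on C = scale degree 1 → I.

I - IV - ii43 - V7/V - V64 - I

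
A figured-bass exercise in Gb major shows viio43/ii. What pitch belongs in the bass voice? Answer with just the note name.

The applied chord viio43/ii is rooted on G: G-Bb-Db-Fb.
The figure 43 means second inversion — the fifth is in the bass.

Db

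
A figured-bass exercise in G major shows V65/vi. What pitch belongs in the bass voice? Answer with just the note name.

D#

The applied chord V65/vi is rooted on B: B-D#-F#-A.
The figure 65 means first inversion — the third is in the bass.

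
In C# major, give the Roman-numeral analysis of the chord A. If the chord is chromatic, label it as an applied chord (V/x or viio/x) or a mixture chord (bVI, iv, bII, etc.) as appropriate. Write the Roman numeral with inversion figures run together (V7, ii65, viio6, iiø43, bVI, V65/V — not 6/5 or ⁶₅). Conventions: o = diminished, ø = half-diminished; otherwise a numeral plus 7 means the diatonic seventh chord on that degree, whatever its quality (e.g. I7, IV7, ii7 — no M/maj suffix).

bVI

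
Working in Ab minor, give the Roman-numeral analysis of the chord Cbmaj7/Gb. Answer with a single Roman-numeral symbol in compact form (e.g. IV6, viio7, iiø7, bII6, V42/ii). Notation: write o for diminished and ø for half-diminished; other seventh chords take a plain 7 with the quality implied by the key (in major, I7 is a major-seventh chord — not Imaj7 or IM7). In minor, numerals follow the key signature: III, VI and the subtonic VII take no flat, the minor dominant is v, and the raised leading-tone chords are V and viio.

Stacked in thirds the chord is Cb-Eb-Gb-Bb: a major seventh chord on Cb.
In Ab minor, Cb is the mediant; the diatonic major seventh chord there is III7.
With Gb in the bass the chord is in second inversion, so the figured bass is 43.

III43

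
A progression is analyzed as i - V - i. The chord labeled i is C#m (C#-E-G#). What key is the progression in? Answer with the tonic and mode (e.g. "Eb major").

The chord C#m is a minor triad rooted on C#; its label is i.
If C# is scale degree 1 and the mode makes that degree carry a minor triad, the tonic is C# and the mode is minor.

C# minor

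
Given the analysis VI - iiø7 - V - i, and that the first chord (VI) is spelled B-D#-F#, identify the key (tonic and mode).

D# minor

The anchor chord is a major triad on B, labeled VI.
If B is scale degree 6 and the mode makes that degree carry a major triad, the tonic is D# and the mode is minor.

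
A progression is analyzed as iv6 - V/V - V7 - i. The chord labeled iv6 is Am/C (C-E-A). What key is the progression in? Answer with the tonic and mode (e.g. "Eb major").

iv6 is given as C-E-A — a minor triad with root A.
Counting down 3 scale steps from A places the tonic on E; a minor triad on degree 4 is diatonic only in minor.

E minor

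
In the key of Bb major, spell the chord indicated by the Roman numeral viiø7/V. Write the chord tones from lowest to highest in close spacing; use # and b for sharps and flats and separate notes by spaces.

viiø7/V is a secondary leading-tone chord. The target V is F in Bb major; the applied chord is rooted a semitone below, on E.
Building a half-diminished seventh chord on E gives E-G-Bb-D.

E G Bb D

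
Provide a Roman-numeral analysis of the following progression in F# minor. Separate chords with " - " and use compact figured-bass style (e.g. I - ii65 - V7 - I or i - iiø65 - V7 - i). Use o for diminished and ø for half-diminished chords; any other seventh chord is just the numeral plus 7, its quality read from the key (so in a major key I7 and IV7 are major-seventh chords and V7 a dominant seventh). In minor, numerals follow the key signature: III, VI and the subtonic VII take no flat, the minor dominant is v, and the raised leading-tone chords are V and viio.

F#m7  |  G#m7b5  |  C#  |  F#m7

i7 - iiø7 - V - i7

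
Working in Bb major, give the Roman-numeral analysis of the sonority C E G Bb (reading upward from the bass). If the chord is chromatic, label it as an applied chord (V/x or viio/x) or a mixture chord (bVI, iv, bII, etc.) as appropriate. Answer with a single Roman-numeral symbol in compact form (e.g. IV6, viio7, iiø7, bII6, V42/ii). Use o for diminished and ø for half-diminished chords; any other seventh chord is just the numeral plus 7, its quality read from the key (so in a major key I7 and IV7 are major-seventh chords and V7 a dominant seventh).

The pitches C-E-G-Bb form a dominant seventh chord rooted on C.
C is not a diatonic chord root with this quality in Bb major, but it lies a perfect fifth above F (V), so the chord functions as an applied dominant of V.

V7/V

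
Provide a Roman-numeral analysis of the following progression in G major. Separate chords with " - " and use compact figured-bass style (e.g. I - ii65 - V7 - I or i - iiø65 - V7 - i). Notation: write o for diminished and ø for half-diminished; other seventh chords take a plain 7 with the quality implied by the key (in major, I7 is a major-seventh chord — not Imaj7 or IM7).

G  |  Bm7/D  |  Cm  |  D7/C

I - iii65 - iv - V42

G: major triad on G = scale degree 1 → I.
Bm7/D has root B, degree 3 in G major, so iii65.
Cm: minor triad on C — chromatic; iv (borrowed from the parallel minor).
D7/C: root D is the dominant; dominant seventh chord there is V42.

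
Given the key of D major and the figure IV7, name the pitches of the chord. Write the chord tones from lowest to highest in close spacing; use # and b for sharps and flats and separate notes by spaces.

G B D F#

In D major, the fourth degree is G, and the diatonic chord built there is a major seventh chord.
That chord is spelled G-B-D-F#.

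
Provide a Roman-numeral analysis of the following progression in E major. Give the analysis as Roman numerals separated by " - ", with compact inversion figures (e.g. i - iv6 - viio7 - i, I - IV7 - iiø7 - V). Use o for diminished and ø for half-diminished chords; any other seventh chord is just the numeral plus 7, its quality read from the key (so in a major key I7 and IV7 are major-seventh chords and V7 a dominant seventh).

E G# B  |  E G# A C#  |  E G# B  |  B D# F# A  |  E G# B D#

E-G#-B: root E is the tonic; major triad there is I.
E-G#-A-C# has root A, degree 4 in E major, so IV43.
E-G#-B has root E, degree 1 in E major, so I.
B-D#-F#-A: root B is the dominant; dominant seventh chord there is V7.
E-G#-B-D#: major seventh chord on E = scale degree 1 → I7.

I - IV43 - I - V7 - I7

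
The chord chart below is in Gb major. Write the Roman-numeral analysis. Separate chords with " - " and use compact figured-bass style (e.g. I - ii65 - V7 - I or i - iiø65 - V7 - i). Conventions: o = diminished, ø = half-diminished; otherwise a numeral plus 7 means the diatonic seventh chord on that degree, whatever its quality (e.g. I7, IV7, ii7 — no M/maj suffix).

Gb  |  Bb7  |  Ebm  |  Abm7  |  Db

Gb: root Gb is the tonic; major triad there is I.
Bb7: chromatic; Bb is V of vi, so V7/vi.
Ebm has root Eb, degree 6 in Gb major, so vi.
Abm7 has root Ab, degree 2 in Gb major, so ii7.
Db has root Db, degree 5 in Gb major, so V.

I - V7/vi - vi - ii7 - V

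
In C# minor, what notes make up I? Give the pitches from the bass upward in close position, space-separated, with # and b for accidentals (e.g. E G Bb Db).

Scale degree 1 in C# minor is C#; here the chord built on it is altered to a major triad. I is the major tonic (Picardy third), borrowed from the parallel major.
So the chord is C#-E#-G#.

C# E# G#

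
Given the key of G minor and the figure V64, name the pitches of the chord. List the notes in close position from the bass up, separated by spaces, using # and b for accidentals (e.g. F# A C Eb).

A D F#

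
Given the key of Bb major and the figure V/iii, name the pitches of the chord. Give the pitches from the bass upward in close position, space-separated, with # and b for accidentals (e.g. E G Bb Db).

A C# E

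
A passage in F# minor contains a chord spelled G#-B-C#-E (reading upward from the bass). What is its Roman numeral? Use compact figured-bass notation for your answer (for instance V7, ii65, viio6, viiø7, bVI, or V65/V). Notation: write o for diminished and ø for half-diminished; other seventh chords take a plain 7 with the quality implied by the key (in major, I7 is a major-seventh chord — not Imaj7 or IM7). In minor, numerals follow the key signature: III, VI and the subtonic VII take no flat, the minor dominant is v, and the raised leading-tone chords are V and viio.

v43

The pitches C#-E-G#-B form a minor seventh chord rooted on C#.
In F# minor, C# is the dominant; the diatonic minor seventh chord there is v7.
With G# in the bass the chord is in second inversion, so the figured bass is 43.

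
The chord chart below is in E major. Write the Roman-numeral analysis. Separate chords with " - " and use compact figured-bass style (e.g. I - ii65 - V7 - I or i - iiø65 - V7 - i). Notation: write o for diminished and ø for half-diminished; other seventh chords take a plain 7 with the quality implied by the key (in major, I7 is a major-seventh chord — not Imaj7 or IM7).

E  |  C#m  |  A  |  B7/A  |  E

E: major triad on E = scale degree 1 → I.
C#m: minor triad on C# = scale degree 6 → vi.
A: root A is the subdominant; major triad there is IV.
B7/A has root B, degree 5 in E major, so V42.
E: root E is the tonic; major triad there is I.

I - vi - IV - V42 - I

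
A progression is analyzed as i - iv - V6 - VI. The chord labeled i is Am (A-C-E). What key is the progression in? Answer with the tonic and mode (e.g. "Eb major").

i is given as A-C-E — a minor triad with root A.
If A is scale degree 1 and the mode makes that degree carry a minor triad, the tonic is A and the mode is minor.

A minor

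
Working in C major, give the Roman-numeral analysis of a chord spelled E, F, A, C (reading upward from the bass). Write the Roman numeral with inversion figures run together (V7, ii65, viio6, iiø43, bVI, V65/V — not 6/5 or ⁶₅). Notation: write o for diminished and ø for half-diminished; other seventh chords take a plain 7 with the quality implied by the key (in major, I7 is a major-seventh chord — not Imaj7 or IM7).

Stacked in thirds the chord is F-A-C-E: a major seventh chord on F.
In C major, F is the subdominant; the diatonic major seventh chord there is IV7.
With E in the bass the chord is in third inversion, so the figured bass is 42.

IV42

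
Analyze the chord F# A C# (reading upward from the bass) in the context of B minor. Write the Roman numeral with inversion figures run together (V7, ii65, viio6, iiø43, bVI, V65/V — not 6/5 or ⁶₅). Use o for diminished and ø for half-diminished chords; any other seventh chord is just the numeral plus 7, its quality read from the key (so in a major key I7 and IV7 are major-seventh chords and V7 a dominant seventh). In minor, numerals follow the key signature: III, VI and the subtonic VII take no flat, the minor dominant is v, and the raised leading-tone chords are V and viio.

The pitches F#-A-C# form a minor triad rooted on F#.
F# is scale degree 5 in B minor, and a minor triad on that degree is written v.

v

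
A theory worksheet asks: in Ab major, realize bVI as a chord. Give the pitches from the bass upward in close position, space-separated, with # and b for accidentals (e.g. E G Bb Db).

Scale degree 6 in Ab major is F; lowering it a half step gives Fb. bVI is a major triad on the lowered sixth degree, borrowed from the parallel minor.
So the chord is Fb-Ab-Cb, a major triad.

Fb Ab Cb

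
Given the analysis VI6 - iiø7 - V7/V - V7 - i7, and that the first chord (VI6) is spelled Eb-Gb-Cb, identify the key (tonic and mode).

Eb minor

The chord Cb/Eb is a major triad rooted on Cb; its label is VI6.
Counting down 5 scale steps from Cb places the tonic on Eb; a major triad on degree 6 is diatonic only in minor.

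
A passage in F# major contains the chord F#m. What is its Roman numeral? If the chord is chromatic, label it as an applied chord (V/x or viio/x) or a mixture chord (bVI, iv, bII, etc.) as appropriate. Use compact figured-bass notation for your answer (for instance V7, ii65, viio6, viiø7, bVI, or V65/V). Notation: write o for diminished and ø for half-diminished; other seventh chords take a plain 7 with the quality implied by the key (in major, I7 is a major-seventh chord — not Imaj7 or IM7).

i

The pitches F#-A-C# form a minor triad rooted on F#.
F# is the first degree of F# major. This is the minor tonic, borrowed from the parallel minor.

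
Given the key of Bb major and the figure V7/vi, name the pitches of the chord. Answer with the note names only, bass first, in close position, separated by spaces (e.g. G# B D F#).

The slash means an applied dominant: we want the dominant of vi. In Bb major, vi is G minor, and its dominant is built on D.
Building a dominant seventh chord on D gives D-F#-A-C.

D F# A C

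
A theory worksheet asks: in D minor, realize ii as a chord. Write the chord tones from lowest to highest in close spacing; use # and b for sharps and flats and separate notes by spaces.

Scale degree 2 in D minor is E; here the chord built on it is altered to a minor triad. ii is the minor supertonic, borrowed from the parallel major (the Dorian ii).
So the chord is E-G-B, a minor triad.

E G B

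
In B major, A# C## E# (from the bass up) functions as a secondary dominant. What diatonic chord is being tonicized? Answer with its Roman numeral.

The chord is a major triad on A#.
A dominant resolves down a perfect fifth: A# → D#. In B major, D# is scale degree 3, i.e. iii.

iii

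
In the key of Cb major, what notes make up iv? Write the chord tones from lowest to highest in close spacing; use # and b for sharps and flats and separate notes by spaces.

Fb Abb Cb

Scale degree 4 in Cb major is Fb; here the chord built on it is altered to a minor triad. iv is the minor subdominant, borrowed from the parallel minor.
So the chord is Fb-Abb-Cb.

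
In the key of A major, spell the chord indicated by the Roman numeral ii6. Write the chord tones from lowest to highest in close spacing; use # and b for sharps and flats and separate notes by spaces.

D F# B

In A major, scale degree 2 is B, and the diatonic chord built there is a minor triad.
Stacking thirds from B gives B-D-F#.
With the 6 figure the chord is in first inversion; from the bass D upward in close position it reads D-F#-B.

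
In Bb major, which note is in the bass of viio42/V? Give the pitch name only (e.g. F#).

Db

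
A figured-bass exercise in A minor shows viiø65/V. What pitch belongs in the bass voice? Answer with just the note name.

F#

The applied chord viiø65/V is rooted on D#: D#-F#-A-C#.
The figure 65 means first inversion — the third is in the bass.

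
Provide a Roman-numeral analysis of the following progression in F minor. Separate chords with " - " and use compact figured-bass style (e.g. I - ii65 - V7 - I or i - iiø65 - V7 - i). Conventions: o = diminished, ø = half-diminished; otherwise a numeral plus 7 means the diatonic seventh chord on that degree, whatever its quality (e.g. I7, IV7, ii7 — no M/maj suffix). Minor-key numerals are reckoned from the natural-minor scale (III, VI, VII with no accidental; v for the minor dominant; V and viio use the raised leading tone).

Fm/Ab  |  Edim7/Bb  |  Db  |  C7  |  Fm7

i6 - viio43 - VI - V7 - i7

Fm/Ab: minor triad on F = scale degree 1 → i6.
Edim7/Bb has root E, degree 7 in F minor, so viio43.
Db has root Db, degree 6 in F minor, so VI.
C7 has root C, degree 5 in F minor, so V7.
Fm7 has root F, degree 1 in F minor, so i7.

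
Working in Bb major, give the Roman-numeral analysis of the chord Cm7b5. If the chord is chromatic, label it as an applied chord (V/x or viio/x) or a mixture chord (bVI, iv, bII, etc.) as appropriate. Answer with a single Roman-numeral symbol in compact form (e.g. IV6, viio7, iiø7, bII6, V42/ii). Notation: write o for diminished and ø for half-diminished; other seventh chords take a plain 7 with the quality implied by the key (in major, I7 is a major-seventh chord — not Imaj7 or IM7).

iiø7

The pitches C-Eb-Gb-Bb form a half-diminished seventh chord rooted on C.
C is the second degree of Bb major. This is the half-diminished supertonic seventh, borrowed from the parallel minor.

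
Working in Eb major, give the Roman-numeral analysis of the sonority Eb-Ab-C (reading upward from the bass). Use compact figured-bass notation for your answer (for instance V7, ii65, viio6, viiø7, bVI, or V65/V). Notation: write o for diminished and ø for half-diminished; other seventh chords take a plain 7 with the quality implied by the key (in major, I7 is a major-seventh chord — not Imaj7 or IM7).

IV64

The pitches Ab-C-Eb form a major triad rooted on Ab.
Ab is scale degree 4 in Eb major, and a major triad on that degree is written IV.
With Eb in the bass the chord is in second inversion, so the figured bass is 64.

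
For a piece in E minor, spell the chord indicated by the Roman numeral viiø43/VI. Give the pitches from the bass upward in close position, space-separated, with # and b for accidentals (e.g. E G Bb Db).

F A B D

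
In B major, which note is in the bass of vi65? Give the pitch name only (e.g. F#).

vi in B major has root G#; the chord is G#-B-D#-F#.
The figure 65 means first inversion — the third is in the bass.

B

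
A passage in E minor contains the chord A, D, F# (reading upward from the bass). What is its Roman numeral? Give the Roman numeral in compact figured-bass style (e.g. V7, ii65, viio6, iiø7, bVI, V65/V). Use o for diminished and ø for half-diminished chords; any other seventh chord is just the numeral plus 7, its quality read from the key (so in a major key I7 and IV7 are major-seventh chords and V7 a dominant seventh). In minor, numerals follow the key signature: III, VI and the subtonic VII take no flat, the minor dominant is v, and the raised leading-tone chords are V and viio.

VII64

The pitches D-F#-A form a major triad rooted on D.
In E minor, D is the subtonic; the diatonic major triad there is VII.
With A in the bass the chord is in second inversion, so the figured bass is 64.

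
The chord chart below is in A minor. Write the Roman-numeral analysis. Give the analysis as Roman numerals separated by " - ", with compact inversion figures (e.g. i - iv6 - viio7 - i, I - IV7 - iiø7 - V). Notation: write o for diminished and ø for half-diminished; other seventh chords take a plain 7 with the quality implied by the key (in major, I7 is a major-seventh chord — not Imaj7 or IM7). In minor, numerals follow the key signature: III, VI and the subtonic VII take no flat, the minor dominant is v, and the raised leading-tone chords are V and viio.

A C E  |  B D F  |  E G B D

A-C-E has root A, degree 1 in A minor, so i.
B-D-F: root B is the supertonic; diminished triad there is iio.
E-G-B-D: minor seventh chord on E = scale degree 5 → v7.

i - iio - v7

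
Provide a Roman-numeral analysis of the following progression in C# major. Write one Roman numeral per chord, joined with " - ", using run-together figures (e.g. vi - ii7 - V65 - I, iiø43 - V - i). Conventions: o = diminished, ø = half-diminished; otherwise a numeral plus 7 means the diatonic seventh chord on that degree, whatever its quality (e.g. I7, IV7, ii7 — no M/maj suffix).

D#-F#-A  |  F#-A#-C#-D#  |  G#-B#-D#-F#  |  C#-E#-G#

D#-F#-A: D# with this quality isn't in the key; it's iio, borrowed from the parallel minor.
F#-A#-C#-D# has root D#, degree 2 in C# major, so ii65.
G#-B#-D#-F# has root G#, degree 5 in C# major, so V7.
C#-E#-G#: root C# is the tonic; major triad there is I.

iio - ii65 - V7 - I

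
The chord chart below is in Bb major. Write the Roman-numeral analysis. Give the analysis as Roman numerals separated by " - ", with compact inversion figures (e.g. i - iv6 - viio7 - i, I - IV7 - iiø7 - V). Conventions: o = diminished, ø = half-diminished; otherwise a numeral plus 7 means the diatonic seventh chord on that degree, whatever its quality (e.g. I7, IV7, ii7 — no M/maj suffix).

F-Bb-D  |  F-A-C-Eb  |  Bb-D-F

F-Bb-D: major triad on Bb = scale degree 1 → I64.
F-A-C-Eb: root F is the dominant; dominant seventh chord there is V7.
Bb-D-F: root Bb is the tonic; major triad there is I.

I64 - V7 - I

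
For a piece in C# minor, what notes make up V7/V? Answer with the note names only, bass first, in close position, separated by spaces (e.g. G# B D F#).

D# F## A# C#

V7/V is a secondary dominant — the dominant seventh of V. V in C# minor is G#, so the applied chord's root is D#, a perfect fifth above.
Building a dominant seventh chord on D# gives D#-F##-A#-C#.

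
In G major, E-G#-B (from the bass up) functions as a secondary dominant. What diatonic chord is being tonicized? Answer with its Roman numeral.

ii

The chord is a major triad on E.
A dominant resolves down a perfect fifth: E → A. In G major, A is scale degree 2, i.e. ii.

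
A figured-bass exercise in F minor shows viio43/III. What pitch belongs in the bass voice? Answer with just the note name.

The applied chord viio43/III is rooted on G: G-Bb-Db-Fb.
The figure 43 means second inversion — the fifth is in the bass.

Db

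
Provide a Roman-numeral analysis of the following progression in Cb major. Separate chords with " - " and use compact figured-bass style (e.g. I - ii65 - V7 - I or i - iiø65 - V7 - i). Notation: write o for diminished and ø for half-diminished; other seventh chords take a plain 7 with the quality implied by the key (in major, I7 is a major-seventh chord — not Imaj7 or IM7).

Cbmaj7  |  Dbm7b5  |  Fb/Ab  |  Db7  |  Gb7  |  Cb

Cbmaj7: root Cb is the tonic; major seventh chord there is I7.
Dbm7b5: Db with this quality isn't in the key; it's iiø7, borrowed from the parallel minor.
Fb/Ab: major triad on Fb = scale degree 4 → IV6.
Db7: a dominant seventh chord on Db, the applied dominant of V → V7/V.
Gb7: root Gb is the dominant; dominant seventh chord there is V7.
Cb has root Cb, degree 1 in Cb major, so I.

I7 - iiø7 - IV6 - V7/V - V7 - I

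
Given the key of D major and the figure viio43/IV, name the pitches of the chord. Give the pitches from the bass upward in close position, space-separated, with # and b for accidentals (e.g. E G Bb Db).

C Eb F# A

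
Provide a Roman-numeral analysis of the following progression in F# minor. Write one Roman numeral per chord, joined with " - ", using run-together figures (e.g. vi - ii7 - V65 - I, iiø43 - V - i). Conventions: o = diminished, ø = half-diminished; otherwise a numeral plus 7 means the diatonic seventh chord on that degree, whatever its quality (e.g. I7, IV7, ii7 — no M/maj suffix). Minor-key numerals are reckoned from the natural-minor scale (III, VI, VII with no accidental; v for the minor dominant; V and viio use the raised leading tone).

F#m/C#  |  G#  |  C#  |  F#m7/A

i64 - V/V - V - i65

F#m/C# has root F#, degree 1 in F# minor, so i64.
G#: a major triad on G#, the applied dominant of V → V/V.
C#: root C# is the dominant; major triad there is V.
F#m7/A has root F#, degree 1 in F# minor, so i65.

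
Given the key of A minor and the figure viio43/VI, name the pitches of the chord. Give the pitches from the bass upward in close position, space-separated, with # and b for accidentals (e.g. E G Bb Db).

The slash marks an applied leading-tone chord: viio of VI. In A minor, VI is F, so the leading tone to it is E, a half step below.
Building a fully diminished seventh chord on E gives E-G-Bb-Db.
With the 43 figure the chord is in second inversion; from the bass Bb upward in close position it reads Bb-Db-E-G.

Bb Db E G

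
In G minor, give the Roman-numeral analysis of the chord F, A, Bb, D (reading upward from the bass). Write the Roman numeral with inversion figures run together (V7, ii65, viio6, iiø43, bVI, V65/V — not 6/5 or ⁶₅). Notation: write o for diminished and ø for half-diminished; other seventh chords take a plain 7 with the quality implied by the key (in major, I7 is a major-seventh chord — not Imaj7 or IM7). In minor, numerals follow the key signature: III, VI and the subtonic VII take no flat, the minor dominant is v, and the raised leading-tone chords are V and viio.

III43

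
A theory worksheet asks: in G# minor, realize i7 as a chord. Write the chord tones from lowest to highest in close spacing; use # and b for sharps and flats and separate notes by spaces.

G# B D# F#

The numeral's case and figure indicate a minor seventh chord. In G# minor its root, scale degree 1, is G#.
Stacking thirds from G# gives G#-B-D#-F#.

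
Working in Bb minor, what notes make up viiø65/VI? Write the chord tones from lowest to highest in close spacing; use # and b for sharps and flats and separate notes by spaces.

The slash marks an applied leading-tone chord: viio of VI. In Bb minor, VI is Gb, so the leading tone to it is F, a half step below.
Building a half-diminished seventh chord on F gives F-Ab-Cb-Eb.
The figured bass 65 indicates first inversion, placing the third (Ab) in the bass: Ab-Cb-Eb-F.

Ab Cb Eb F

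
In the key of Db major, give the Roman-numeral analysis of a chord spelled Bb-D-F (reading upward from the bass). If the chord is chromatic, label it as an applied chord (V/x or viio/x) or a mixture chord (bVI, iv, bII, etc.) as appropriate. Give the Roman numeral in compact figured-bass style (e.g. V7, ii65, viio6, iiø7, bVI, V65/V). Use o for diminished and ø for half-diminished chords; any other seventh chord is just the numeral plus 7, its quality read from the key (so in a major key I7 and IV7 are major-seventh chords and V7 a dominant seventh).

Stacked in thirds the chord is Bb-D-F: a major triad on Bb.
Bb is not a diatonic chord root with this quality in Db major, but it lies a perfect fifth above Eb (ii), so the chord functions as an applied dominant of ii.

V/ii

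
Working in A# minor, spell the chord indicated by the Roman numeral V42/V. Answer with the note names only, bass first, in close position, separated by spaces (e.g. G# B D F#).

A# B# D## F##

V42/V is a secondary dominant — the dominant seventh of V. V in A# minor is E#, so the applied chord's root is B#, a perfect fifth above.
Building a dominant seventh chord on B# gives B#-D##-F##-A#.
The figured bass 42 indicates third inversion, placing the seventh (A#) in the bass: A#-B#-D##-F##.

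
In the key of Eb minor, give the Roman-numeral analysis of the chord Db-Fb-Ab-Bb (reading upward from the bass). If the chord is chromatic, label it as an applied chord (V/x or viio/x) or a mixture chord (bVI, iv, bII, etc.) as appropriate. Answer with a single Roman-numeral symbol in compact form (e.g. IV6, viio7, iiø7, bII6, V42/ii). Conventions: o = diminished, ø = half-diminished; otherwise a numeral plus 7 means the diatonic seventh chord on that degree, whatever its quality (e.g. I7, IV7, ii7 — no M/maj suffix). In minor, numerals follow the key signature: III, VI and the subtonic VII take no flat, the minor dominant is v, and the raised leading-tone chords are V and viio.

Stacked in thirds the chord is Bb-Db-Fb-Ab: a half-diminished seventh chord on Bb.
Bb sits a half step below Cb (VI in Eb minor); a diminished chord there is the applied leading-tone chord of VI.
With Db in the bass the chord is in first inversion, so the figured bass is 65.

viiø65/VI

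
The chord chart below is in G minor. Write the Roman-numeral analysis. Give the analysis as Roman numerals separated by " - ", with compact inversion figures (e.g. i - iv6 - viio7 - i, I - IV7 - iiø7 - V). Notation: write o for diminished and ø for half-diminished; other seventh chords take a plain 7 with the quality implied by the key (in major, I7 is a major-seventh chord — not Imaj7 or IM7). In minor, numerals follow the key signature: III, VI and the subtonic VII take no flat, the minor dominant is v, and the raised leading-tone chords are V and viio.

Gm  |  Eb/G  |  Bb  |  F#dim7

i - VI6 - III - viio7

Gm: minor triad on G = scale degree 1 → i.
Eb/G: root Eb is the submediant; major triad there is VI6.
Bb: major triad on Bb = scale degree 3 → III.
F#dim7 has root F#, degree 7 in G minor, so viio7.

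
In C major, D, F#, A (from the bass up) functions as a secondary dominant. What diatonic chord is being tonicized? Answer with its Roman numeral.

V

The chord is a major triad on D.
A dominant resolves down a perfect fifth: D → G. In C major, G is scale degree 5, i.e. V.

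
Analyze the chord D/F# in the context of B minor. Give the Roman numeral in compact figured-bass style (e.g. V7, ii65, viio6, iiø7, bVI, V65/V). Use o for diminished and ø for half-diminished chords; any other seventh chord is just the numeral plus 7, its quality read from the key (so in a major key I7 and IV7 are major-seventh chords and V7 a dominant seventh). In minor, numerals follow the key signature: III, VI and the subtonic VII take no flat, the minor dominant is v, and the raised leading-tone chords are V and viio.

The pitches D-F#-A form a major triad rooted on D.
In B minor, D is the mediant; the diatonic major triad there is III.
With F# in the bass the chord is in first inversion, so the figured bass is 6.

III6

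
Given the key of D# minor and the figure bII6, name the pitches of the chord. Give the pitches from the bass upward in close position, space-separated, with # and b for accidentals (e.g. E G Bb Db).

G# B E

bII6 is the Neapolitan sixth — a major triad on the lowered second degree, here in its customary first inversion. In D# minor that root is E.
So the chord is E-G#-B.
With the 6 figure the chord is in first inversion; from the bass G# upward in close position it reads G#-B-E.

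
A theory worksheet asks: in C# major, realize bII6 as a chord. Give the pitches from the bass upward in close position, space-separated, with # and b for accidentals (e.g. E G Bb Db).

F# A D

Scale degree 2 in C# major is D#; lowering it a half step gives D. bII6 is the Neapolitan sixth — a major triad on the lowered second degree, here in its customary first inversion.
So the chord is D-F#-A.
With the 6 figure the chord is in first inversion; from the bass F# upward in close position it reads F#-A-D.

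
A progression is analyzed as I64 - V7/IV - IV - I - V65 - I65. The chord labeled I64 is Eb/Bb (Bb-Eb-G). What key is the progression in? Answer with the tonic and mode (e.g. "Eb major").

I64 is given as Bb-Eb-G — a major triad with root Eb.
If Eb is scale degree 1 and the mode makes that degree carry a major triad, the tonic is Eb and the mode is major.

Eb major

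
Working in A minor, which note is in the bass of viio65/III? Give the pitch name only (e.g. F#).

D

The applied chord viio65/III is rooted on B: B-D-F-Ab.
The figure 65 means first inversion — the third is in the bass.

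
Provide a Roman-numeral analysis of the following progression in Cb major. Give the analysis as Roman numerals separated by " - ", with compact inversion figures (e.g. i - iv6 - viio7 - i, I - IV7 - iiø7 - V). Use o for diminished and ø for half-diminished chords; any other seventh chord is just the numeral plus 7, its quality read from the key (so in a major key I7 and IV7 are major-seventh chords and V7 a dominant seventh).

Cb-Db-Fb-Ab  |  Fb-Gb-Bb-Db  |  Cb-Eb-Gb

Cb-Db-Fb-Ab: minor seventh chord on Db = scale degree 2 → ii42.
Fb-Gb-Bb-Db has root Gb, degree 5 in Cb major, so V42.
Cb-Eb-Gb: major triad on Cb = scale degree 1 → I.

ii42 - V42 - I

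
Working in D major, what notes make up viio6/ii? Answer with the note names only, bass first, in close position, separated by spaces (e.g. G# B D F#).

The slash marks an applied leading-tone chord: viio of ii. In D major, ii is E, so the leading tone to it is D#, a half step below.
Building a diminished triad on D# gives D#-F#-A.
With the 6 figure the chord is in first inversion; from the bass F# upward in close position it reads F#-A-D#.

F# A D#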